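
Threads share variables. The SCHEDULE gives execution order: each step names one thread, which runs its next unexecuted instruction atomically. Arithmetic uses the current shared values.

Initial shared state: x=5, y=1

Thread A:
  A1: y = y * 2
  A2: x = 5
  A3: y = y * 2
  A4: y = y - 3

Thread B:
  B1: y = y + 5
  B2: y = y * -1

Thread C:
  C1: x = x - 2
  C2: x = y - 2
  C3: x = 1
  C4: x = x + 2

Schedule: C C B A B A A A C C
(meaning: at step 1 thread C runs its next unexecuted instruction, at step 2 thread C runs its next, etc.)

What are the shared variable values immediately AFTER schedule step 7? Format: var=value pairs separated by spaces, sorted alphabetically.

Answer: x=5 y=-24

Derivation:
Step 1: thread C executes C1 (x = x - 2). Shared: x=3 y=1. PCs: A@0 B@0 C@1
Step 2: thread C executes C2 (x = y - 2). Shared: x=-1 y=1. PCs: A@0 B@0 C@2
Step 3: thread B executes B1 (y = y + 5). Shared: x=-1 y=6. PCs: A@0 B@1 C@2
Step 4: thread A executes A1 (y = y * 2). Shared: x=-1 y=12. PCs: A@1 B@1 C@2
Step 5: thread B executes B2 (y = y * -1). Shared: x=-1 y=-12. PCs: A@1 B@2 C@2
Step 6: thread A executes A2 (x = 5). Shared: x=5 y=-12. PCs: A@2 B@2 C@2
Step 7: thread A executes A3 (y = y * 2). Shared: x=5 y=-24. PCs: A@3 B@2 C@2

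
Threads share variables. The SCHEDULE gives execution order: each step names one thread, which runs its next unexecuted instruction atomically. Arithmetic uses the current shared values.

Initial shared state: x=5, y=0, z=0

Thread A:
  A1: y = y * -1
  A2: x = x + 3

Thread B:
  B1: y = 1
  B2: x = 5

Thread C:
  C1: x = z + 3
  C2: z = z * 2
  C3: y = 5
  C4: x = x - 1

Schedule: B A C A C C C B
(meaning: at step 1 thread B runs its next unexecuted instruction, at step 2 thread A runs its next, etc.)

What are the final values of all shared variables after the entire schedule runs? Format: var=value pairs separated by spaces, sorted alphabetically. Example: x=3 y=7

Answer: x=5 y=5 z=0

Derivation:
Step 1: thread B executes B1 (y = 1). Shared: x=5 y=1 z=0. PCs: A@0 B@1 C@0
Step 2: thread A executes A1 (y = y * -1). Shared: x=5 y=-1 z=0. PCs: A@1 B@1 C@0
Step 3: thread C executes C1 (x = z + 3). Shared: x=3 y=-1 z=0. PCs: A@1 B@1 C@1
Step 4: thread A executes A2 (x = x + 3). Shared: x=6 y=-1 z=0. PCs: A@2 B@1 C@1
Step 5: thread C executes C2 (z = z * 2). Shared: x=6 y=-1 z=0. PCs: A@2 B@1 C@2
Step 6: thread C executes C3 (y = 5). Shared: x=6 y=5 z=0. PCs: A@2 B@1 C@3
Step 7: thread C executes C4 (x = x - 1). Shared: x=5 y=5 z=0. PCs: A@2 B@1 C@4
Step 8: thread B executes B2 (x = 5). Shared: x=5 y=5 z=0. PCs: A@2 B@2 C@4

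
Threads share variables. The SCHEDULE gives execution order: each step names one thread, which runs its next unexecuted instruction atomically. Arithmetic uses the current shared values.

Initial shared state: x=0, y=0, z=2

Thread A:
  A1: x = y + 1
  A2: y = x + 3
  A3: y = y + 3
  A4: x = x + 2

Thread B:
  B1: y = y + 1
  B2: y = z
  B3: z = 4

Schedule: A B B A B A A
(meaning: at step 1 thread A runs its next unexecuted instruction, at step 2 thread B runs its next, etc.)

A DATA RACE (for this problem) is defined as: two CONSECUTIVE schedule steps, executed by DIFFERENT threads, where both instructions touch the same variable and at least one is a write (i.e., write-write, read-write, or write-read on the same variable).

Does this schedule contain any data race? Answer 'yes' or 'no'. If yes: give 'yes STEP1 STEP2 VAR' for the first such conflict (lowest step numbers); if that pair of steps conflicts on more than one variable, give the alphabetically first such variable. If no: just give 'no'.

Answer: yes 1 2 y

Derivation:
Steps 1,2: A(x = y + 1) vs B(y = y + 1). RACE on y (R-W).
Steps 2,3: same thread (B). No race.
Steps 3,4: B(y = z) vs A(y = x + 3). RACE on y (W-W).
Steps 4,5: A(r=x,w=y) vs B(r=-,w=z). No conflict.
Steps 5,6: B(r=-,w=z) vs A(r=y,w=y). No conflict.
Steps 6,7: same thread (A). No race.
First conflict at steps 1,2.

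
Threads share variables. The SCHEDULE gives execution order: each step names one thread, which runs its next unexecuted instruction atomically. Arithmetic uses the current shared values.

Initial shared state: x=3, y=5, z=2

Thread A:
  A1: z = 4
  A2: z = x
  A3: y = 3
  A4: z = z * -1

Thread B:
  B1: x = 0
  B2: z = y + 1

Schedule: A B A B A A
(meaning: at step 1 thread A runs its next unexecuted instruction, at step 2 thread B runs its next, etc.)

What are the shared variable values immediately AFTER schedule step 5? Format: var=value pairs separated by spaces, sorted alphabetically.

Step 1: thread A executes A1 (z = 4). Shared: x=3 y=5 z=4. PCs: A@1 B@0
Step 2: thread B executes B1 (x = 0). Shared: x=0 y=5 z=4. PCs: A@1 B@1
Step 3: thread A executes A2 (z = x). Shared: x=0 y=5 z=0. PCs: A@2 B@1
Step 4: thread B executes B2 (z = y + 1). Shared: x=0 y=5 z=6. PCs: A@2 B@2
Step 5: thread A executes A3 (y = 3). Shared: x=0 y=3 z=6. PCs: A@3 B@2

Answer: x=0 y=3 z=6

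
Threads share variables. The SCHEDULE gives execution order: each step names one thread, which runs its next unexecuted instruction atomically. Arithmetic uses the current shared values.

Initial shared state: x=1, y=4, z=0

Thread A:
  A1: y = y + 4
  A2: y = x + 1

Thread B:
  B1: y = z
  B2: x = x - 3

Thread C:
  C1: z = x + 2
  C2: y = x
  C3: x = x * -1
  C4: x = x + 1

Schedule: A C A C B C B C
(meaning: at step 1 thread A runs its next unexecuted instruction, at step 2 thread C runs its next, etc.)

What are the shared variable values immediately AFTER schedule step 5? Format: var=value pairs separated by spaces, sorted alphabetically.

Answer: x=1 y=3 z=3

Derivation:
Step 1: thread A executes A1 (y = y + 4). Shared: x=1 y=8 z=0. PCs: A@1 B@0 C@0
Step 2: thread C executes C1 (z = x + 2). Shared: x=1 y=8 z=3. PCs: A@1 B@0 C@1
Step 3: thread A executes A2 (y = x + 1). Shared: x=1 y=2 z=3. PCs: A@2 B@0 C@1
Step 4: thread C executes C2 (y = x). Shared: x=1 y=1 z=3. PCs: A@2 B@0 C@2
Step 5: thread B executes B1 (y = z). Shared: x=1 y=3 z=3. PCs: A@2 B@1 C@2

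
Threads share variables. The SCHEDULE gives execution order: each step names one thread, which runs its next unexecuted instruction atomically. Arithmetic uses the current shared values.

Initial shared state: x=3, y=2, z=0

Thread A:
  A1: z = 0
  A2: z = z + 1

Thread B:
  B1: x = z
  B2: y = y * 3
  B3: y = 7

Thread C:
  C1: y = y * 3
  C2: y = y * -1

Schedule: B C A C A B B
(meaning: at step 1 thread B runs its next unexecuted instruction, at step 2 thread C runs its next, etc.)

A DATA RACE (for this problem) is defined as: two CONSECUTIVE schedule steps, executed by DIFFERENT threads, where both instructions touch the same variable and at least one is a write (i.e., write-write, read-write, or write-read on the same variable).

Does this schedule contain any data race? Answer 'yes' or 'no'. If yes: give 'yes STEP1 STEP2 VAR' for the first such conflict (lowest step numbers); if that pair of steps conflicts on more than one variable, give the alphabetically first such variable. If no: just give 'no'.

Answer: no

Derivation:
Steps 1,2: B(r=z,w=x) vs C(r=y,w=y). No conflict.
Steps 2,3: C(r=y,w=y) vs A(r=-,w=z). No conflict.
Steps 3,4: A(r=-,w=z) vs C(r=y,w=y). No conflict.
Steps 4,5: C(r=y,w=y) vs A(r=z,w=z). No conflict.
Steps 5,6: A(r=z,w=z) vs B(r=y,w=y). No conflict.
Steps 6,7: same thread (B). No race.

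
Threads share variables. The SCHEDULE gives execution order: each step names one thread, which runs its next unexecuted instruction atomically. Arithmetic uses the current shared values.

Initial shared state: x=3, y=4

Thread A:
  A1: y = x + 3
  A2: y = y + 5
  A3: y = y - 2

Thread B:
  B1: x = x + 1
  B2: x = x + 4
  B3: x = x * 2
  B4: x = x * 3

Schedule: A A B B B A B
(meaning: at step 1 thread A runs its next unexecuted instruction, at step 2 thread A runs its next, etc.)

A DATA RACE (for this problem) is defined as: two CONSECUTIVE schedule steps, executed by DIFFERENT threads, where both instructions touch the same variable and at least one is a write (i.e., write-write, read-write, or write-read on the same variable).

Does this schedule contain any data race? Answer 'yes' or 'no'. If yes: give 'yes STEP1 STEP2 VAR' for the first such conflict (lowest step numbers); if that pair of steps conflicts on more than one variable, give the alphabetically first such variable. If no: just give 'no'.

Steps 1,2: same thread (A). No race.
Steps 2,3: A(r=y,w=y) vs B(r=x,w=x). No conflict.
Steps 3,4: same thread (B). No race.
Steps 4,5: same thread (B). No race.
Steps 5,6: B(r=x,w=x) vs A(r=y,w=y). No conflict.
Steps 6,7: A(r=y,w=y) vs B(r=x,w=x). No conflict.

Answer: no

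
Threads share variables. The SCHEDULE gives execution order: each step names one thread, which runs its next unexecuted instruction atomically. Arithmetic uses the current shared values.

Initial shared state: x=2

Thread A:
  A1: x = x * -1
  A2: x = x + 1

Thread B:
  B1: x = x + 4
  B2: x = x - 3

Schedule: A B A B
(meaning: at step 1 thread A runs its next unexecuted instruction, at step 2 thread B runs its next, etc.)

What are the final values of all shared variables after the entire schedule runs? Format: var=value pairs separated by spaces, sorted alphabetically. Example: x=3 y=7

Step 1: thread A executes A1 (x = x * -1). Shared: x=-2. PCs: A@1 B@0
Step 2: thread B executes B1 (x = x + 4). Shared: x=2. PCs: A@1 B@1
Step 3: thread A executes A2 (x = x + 1). Shared: x=3. PCs: A@2 B@1
Step 4: thread B executes B2 (x = x - 3). Shared: x=0. PCs: A@2 B@2

Answer: x=0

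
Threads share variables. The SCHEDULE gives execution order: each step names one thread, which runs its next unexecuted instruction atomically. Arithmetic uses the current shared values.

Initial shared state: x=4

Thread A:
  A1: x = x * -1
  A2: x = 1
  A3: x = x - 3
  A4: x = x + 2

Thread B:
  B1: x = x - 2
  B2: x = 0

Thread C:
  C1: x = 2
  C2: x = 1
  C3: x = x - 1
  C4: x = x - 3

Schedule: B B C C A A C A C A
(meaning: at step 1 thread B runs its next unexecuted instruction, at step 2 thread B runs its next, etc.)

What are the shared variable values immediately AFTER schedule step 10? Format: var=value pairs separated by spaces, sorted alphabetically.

Answer: x=-4

Derivation:
Step 1: thread B executes B1 (x = x - 2). Shared: x=2. PCs: A@0 B@1 C@0
Step 2: thread B executes B2 (x = 0). Shared: x=0. PCs: A@0 B@2 C@0
Step 3: thread C executes C1 (x = 2). Shared: x=2. PCs: A@0 B@2 C@1
Step 4: thread C executes C2 (x = 1). Shared: x=1. PCs: A@0 B@2 C@2
Step 5: thread A executes A1 (x = x * -1). Shared: x=-1. PCs: A@1 B@2 C@2
Step 6: thread A executes A2 (x = 1). Shared: x=1. PCs: A@2 B@2 C@2
Step 7: thread C executes C3 (x = x - 1). Shared: x=0. PCs: A@2 B@2 C@3
Step 8: thread A executes A3 (x = x - 3). Shared: x=-3. PCs: A@3 B@2 C@3
Step 9: thread C executes C4 (x = x - 3). Shared: x=-6. PCs: A@3 B@2 C@4
Step 10: thread A executes A4 (x = x + 2). Shared: x=-4. PCs: A@4 B@2 C@4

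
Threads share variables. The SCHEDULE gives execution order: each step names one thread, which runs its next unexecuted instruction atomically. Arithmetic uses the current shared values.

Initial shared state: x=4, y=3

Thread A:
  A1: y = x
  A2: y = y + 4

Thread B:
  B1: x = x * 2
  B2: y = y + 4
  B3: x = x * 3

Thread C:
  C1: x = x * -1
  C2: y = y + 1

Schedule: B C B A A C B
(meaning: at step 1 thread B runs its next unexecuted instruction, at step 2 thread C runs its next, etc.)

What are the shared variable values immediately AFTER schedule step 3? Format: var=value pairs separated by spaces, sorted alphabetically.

Step 1: thread B executes B1 (x = x * 2). Shared: x=8 y=3. PCs: A@0 B@1 C@0
Step 2: thread C executes C1 (x = x * -1). Shared: x=-8 y=3. PCs: A@0 B@1 C@1
Step 3: thread B executes B2 (y = y + 4). Shared: x=-8 y=7. PCs: A@0 B@2 C@1

Answer: x=-8 y=7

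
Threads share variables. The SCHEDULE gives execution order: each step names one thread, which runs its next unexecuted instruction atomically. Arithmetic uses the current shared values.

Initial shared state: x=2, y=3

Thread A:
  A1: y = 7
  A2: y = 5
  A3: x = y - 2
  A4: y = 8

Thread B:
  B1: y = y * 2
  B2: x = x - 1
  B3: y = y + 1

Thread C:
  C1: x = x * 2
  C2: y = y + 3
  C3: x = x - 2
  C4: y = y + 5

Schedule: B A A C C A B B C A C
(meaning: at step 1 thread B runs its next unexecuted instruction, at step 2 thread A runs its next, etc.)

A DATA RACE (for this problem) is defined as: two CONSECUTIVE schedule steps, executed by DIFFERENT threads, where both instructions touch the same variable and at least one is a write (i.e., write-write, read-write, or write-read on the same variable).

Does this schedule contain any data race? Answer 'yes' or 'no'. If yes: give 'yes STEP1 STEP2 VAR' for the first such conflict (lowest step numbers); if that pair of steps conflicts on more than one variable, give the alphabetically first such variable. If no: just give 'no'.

Answer: yes 1 2 y

Derivation:
Steps 1,2: B(y = y * 2) vs A(y = 7). RACE on y (W-W).
Steps 2,3: same thread (A). No race.
Steps 3,4: A(r=-,w=y) vs C(r=x,w=x). No conflict.
Steps 4,5: same thread (C). No race.
Steps 5,6: C(y = y + 3) vs A(x = y - 2). RACE on y (W-R).
Steps 6,7: A(x = y - 2) vs B(x = x - 1). RACE on x (W-W).
Steps 7,8: same thread (B). No race.
Steps 8,9: B(r=y,w=y) vs C(r=x,w=x). No conflict.
Steps 9,10: C(r=x,w=x) vs A(r=-,w=y). No conflict.
Steps 10,11: A(y = 8) vs C(y = y + 5). RACE on y (W-W).
First conflict at steps 1,2.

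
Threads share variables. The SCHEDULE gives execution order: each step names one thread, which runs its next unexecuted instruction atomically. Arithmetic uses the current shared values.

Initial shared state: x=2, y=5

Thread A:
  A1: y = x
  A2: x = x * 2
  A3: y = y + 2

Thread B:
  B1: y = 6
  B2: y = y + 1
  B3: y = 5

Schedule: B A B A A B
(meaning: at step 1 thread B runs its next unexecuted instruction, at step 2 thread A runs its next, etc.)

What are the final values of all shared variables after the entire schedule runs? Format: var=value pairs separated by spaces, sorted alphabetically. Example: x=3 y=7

Step 1: thread B executes B1 (y = 6). Shared: x=2 y=6. PCs: A@0 B@1
Step 2: thread A executes A1 (y = x). Shared: x=2 y=2. PCs: A@1 B@1
Step 3: thread B executes B2 (y = y + 1). Shared: x=2 y=3. PCs: A@1 B@2
Step 4: thread A executes A2 (x = x * 2). Shared: x=4 y=3. PCs: A@2 B@2
Step 5: thread A executes A3 (y = y + 2). Shared: x=4 y=5. PCs: A@3 B@2
Step 6: thread B executes B3 (y = 5). Shared: x=4 y=5. PCs: A@3 B@3

Answer: x=4 y=5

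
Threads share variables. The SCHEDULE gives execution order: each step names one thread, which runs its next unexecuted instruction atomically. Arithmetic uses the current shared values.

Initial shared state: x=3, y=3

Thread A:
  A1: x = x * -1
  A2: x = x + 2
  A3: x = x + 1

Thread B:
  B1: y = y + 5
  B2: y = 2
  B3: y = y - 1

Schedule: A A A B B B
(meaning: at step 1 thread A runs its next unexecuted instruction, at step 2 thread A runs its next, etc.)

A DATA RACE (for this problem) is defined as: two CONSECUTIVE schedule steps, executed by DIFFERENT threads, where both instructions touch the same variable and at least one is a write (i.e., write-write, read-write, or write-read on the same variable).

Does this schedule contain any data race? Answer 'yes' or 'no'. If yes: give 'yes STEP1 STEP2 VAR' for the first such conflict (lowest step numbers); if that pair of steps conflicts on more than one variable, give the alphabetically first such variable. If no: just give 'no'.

Steps 1,2: same thread (A). No race.
Steps 2,3: same thread (A). No race.
Steps 3,4: A(r=x,w=x) vs B(r=y,w=y). No conflict.
Steps 4,5: same thread (B). No race.
Steps 5,6: same thread (B). No race.

Answer: no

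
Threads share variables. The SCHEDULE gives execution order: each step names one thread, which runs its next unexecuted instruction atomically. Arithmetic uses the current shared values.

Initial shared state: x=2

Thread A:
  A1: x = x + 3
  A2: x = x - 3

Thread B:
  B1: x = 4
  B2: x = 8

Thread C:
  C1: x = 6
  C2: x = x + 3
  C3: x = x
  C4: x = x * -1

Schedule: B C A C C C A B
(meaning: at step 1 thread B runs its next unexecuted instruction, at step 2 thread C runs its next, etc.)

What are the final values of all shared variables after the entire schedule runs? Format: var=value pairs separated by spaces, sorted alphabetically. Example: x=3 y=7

Step 1: thread B executes B1 (x = 4). Shared: x=4. PCs: A@0 B@1 C@0
Step 2: thread C executes C1 (x = 6). Shared: x=6. PCs: A@0 B@1 C@1
Step 3: thread A executes A1 (x = x + 3). Shared: x=9. PCs: A@1 B@1 C@1
Step 4: thread C executes C2 (x = x + 3). Shared: x=12. PCs: A@1 B@1 C@2
Step 5: thread C executes C3 (x = x). Shared: x=12. PCs: A@1 B@1 C@3
Step 6: thread C executes C4 (x = x * -1). Shared: x=-12. PCs: A@1 B@1 C@4
Step 7: thread A executes A2 (x = x - 3). Shared: x=-15. PCs: A@2 B@1 C@4
Step 8: thread B executes B2 (x = 8). Shared: x=8. PCs: A@2 B@2 C@4

Answer: x=8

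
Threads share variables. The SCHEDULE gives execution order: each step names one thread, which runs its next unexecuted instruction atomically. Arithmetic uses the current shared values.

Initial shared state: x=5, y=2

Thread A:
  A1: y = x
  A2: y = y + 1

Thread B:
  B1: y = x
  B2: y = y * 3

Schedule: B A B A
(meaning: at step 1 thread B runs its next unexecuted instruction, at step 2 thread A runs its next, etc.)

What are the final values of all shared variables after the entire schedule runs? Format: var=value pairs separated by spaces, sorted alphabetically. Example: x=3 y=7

Step 1: thread B executes B1 (y = x). Shared: x=5 y=5. PCs: A@0 B@1
Step 2: thread A executes A1 (y = x). Shared: x=5 y=5. PCs: A@1 B@1
Step 3: thread B executes B2 (y = y * 3). Shared: x=5 y=15. PCs: A@1 B@2
Step 4: thread A executes A2 (y = y + 1). Shared: x=5 y=16. PCs: A@2 B@2

Answer: x=5 y=16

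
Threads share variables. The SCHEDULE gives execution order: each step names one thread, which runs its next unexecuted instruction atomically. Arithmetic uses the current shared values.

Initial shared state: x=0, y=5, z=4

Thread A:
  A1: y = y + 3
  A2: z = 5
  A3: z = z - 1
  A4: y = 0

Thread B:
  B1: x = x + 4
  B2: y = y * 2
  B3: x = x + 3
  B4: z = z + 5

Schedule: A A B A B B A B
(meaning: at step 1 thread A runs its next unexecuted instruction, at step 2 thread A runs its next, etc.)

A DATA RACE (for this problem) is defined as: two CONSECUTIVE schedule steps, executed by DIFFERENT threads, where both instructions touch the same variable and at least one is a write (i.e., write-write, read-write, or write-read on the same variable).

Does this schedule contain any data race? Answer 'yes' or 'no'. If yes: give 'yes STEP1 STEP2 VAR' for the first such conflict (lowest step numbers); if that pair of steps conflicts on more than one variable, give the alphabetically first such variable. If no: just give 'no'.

Steps 1,2: same thread (A). No race.
Steps 2,3: A(r=-,w=z) vs B(r=x,w=x). No conflict.
Steps 3,4: B(r=x,w=x) vs A(r=z,w=z). No conflict.
Steps 4,5: A(r=z,w=z) vs B(r=y,w=y). No conflict.
Steps 5,6: same thread (B). No race.
Steps 6,7: B(r=x,w=x) vs A(r=-,w=y). No conflict.
Steps 7,8: A(r=-,w=y) vs B(r=z,w=z). No conflict.

Answer: no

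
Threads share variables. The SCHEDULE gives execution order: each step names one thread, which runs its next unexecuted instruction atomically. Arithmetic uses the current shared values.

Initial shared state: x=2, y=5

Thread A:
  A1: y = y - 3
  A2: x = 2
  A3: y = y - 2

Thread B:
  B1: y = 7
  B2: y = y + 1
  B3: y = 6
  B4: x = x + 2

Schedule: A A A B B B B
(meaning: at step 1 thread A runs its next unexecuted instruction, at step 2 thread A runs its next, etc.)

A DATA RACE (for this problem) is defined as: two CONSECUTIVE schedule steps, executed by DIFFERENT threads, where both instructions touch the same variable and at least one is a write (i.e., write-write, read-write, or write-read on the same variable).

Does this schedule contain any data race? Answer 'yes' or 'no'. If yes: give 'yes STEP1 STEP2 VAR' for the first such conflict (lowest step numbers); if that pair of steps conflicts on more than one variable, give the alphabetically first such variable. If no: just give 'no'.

Answer: yes 3 4 y

Derivation:
Steps 1,2: same thread (A). No race.
Steps 2,3: same thread (A). No race.
Steps 3,4: A(y = y - 2) vs B(y = 7). RACE on y (W-W).
Steps 4,5: same thread (B). No race.
Steps 5,6: same thread (B). No race.
Steps 6,7: same thread (B). No race.
First conflict at steps 3,4.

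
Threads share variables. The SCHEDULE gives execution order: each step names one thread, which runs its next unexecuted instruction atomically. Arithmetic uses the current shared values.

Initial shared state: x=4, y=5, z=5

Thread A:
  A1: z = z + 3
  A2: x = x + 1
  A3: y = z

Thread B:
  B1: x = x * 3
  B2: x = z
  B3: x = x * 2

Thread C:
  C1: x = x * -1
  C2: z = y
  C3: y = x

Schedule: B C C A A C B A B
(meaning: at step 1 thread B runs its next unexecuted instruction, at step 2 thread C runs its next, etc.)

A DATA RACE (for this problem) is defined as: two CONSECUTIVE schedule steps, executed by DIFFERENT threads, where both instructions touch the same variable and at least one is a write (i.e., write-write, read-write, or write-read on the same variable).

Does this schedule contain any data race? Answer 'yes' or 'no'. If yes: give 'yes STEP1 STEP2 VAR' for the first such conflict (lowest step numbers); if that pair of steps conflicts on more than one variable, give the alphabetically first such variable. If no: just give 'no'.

Steps 1,2: B(x = x * 3) vs C(x = x * -1). RACE on x (W-W).
Steps 2,3: same thread (C). No race.
Steps 3,4: C(z = y) vs A(z = z + 3). RACE on z (W-W).
Steps 4,5: same thread (A). No race.
Steps 5,6: A(x = x + 1) vs C(y = x). RACE on x (W-R).
Steps 6,7: C(y = x) vs B(x = z). RACE on x (R-W).
Steps 7,8: B(r=z,w=x) vs A(r=z,w=y). No conflict.
Steps 8,9: A(r=z,w=y) vs B(r=x,w=x). No conflict.
First conflict at steps 1,2.

Answer: yes 1 2 x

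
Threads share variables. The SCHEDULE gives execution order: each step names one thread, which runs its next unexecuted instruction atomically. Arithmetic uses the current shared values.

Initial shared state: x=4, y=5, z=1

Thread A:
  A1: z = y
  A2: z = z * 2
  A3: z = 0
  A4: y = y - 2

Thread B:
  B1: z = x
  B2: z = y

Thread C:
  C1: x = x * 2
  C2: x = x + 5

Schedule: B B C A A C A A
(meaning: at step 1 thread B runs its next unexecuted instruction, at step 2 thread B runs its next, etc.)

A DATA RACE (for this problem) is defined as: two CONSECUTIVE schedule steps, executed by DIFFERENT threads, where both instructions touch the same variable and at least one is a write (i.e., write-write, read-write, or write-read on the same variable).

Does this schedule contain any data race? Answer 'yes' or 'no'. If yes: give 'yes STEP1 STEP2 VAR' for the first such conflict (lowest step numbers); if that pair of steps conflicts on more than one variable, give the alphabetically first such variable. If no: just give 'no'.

Answer: no

Derivation:
Steps 1,2: same thread (B). No race.
Steps 2,3: B(r=y,w=z) vs C(r=x,w=x). No conflict.
Steps 3,4: C(r=x,w=x) vs A(r=y,w=z). No conflict.
Steps 4,5: same thread (A). No race.
Steps 5,6: A(r=z,w=z) vs C(r=x,w=x). No conflict.
Steps 6,7: C(r=x,w=x) vs A(r=-,w=z). No conflict.
Steps 7,8: same thread (A). No race.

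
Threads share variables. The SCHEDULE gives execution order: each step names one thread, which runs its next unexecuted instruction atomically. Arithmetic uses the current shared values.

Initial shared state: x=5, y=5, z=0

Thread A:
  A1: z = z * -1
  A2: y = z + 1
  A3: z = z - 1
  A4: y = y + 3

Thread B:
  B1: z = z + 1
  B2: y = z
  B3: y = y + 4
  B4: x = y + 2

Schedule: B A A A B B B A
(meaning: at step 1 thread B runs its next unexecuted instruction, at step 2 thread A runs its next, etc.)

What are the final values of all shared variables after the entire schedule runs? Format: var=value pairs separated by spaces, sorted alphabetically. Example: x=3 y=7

Answer: x=4 y=5 z=-2

Derivation:
Step 1: thread B executes B1 (z = z + 1). Shared: x=5 y=5 z=1. PCs: A@0 B@1
Step 2: thread A executes A1 (z = z * -1). Shared: x=5 y=5 z=-1. PCs: A@1 B@1
Step 3: thread A executes A2 (y = z + 1). Shared: x=5 y=0 z=-1. PCs: A@2 B@1
Step 4: thread A executes A3 (z = z - 1). Shared: x=5 y=0 z=-2. PCs: A@3 B@1
Step 5: thread B executes B2 (y = z). Shared: x=5 y=-2 z=-2. PCs: A@3 B@2
Step 6: thread B executes B3 (y = y + 4). Shared: x=5 y=2 z=-2. PCs: A@3 B@3
Step 7: thread B executes B4 (x = y + 2). Shared: x=4 y=2 z=-2. PCs: A@3 B@4
Step 8: thread A executes A4 (y = y + 3). Shared: x=4 y=5 z=-2. PCs: A@4 B@4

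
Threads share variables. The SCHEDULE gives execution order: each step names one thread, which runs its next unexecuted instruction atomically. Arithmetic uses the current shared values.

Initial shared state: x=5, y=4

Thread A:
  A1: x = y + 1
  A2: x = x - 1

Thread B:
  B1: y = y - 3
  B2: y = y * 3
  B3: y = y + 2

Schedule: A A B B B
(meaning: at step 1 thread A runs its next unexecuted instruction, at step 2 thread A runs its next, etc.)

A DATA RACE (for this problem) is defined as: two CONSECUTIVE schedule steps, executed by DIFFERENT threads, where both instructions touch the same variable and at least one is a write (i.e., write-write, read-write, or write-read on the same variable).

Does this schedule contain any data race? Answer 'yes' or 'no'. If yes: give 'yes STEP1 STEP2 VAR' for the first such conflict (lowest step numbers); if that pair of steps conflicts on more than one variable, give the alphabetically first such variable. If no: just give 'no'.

Answer: no

Derivation:
Steps 1,2: same thread (A). No race.
Steps 2,3: A(r=x,w=x) vs B(r=y,w=y). No conflict.
Steps 3,4: same thread (B). No race.
Steps 4,5: same thread (B). No race.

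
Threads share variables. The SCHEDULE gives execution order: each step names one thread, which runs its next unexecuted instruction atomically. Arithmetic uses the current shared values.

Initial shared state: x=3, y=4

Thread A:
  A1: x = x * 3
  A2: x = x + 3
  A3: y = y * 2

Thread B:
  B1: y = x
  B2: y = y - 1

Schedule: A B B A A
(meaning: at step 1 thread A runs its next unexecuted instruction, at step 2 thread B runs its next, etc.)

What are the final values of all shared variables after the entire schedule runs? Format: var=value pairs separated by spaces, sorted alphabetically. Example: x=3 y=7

Step 1: thread A executes A1 (x = x * 3). Shared: x=9 y=4. PCs: A@1 B@0
Step 2: thread B executes B1 (y = x). Shared: x=9 y=9. PCs: A@1 B@1
Step 3: thread B executes B2 (y = y - 1). Shared: x=9 y=8. PCs: A@1 B@2
Step 4: thread A executes A2 (x = x + 3). Shared: x=12 y=8. PCs: A@2 B@2
Step 5: thread A executes A3 (y = y * 2). Shared: x=12 y=16. PCs: A@3 B@2

Answer: x=12 y=16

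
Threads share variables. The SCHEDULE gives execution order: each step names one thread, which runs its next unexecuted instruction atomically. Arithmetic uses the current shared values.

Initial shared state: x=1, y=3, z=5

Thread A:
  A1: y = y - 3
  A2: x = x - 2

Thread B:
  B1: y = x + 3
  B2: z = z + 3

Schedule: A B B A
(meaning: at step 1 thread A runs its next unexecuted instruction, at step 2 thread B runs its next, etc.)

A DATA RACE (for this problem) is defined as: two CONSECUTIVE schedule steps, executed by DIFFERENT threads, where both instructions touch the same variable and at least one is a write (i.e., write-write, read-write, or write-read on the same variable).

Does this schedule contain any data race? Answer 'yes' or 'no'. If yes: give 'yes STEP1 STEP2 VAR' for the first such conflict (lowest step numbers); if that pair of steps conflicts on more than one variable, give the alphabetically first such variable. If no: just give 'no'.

Steps 1,2: A(y = y - 3) vs B(y = x + 3). RACE on y (W-W).
Steps 2,3: same thread (B). No race.
Steps 3,4: B(r=z,w=z) vs A(r=x,w=x). No conflict.
First conflict at steps 1,2.

Answer: yes 1 2 y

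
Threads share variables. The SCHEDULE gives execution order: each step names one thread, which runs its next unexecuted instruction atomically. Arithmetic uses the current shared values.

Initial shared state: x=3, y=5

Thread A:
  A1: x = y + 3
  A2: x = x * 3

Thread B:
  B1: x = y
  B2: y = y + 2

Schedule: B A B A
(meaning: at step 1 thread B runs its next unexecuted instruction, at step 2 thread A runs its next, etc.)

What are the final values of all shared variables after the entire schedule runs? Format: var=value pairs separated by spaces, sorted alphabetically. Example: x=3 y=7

Answer: x=24 y=7

Derivation:
Step 1: thread B executes B1 (x = y). Shared: x=5 y=5. PCs: A@0 B@1
Step 2: thread A executes A1 (x = y + 3). Shared: x=8 y=5. PCs: A@1 B@1
Step 3: thread B executes B2 (y = y + 2). Shared: x=8 y=7. PCs: A@1 B@2
Step 4: thread A executes A2 (x = x * 3). Shared: x=24 y=7. PCs: A@2 B@2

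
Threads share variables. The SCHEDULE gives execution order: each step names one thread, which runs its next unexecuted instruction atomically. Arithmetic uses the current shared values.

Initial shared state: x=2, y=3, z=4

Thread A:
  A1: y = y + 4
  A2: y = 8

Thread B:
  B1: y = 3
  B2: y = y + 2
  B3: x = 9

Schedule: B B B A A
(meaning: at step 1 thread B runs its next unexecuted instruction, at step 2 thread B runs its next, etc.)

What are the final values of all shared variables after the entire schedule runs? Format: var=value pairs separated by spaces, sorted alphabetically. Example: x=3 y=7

Answer: x=9 y=8 z=4

Derivation:
Step 1: thread B executes B1 (y = 3). Shared: x=2 y=3 z=4. PCs: A@0 B@1
Step 2: thread B executes B2 (y = y + 2). Shared: x=2 y=5 z=4. PCs: A@0 B@2
Step 3: thread B executes B3 (x = 9). Shared: x=9 y=5 z=4. PCs: A@0 B@3
Step 4: thread A executes A1 (y = y + 4). Shared: x=9 y=9 z=4. PCs: A@1 B@3
Step 5: thread A executes A2 (y = 8). Shared: x=9 y=8 z=4. PCs: A@2 B@3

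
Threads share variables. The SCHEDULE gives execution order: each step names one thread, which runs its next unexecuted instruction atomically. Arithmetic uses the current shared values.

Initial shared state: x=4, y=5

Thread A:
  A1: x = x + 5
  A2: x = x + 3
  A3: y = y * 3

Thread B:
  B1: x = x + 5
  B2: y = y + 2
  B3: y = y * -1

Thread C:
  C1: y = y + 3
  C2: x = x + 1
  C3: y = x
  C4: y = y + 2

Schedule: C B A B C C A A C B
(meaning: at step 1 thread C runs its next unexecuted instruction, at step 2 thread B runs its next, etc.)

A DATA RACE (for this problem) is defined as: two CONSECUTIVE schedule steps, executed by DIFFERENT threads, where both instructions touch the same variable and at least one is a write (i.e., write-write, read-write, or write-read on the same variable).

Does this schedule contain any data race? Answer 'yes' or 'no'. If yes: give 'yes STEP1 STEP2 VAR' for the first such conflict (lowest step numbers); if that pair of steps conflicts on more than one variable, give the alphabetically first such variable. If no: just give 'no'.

Answer: yes 2 3 x

Derivation:
Steps 1,2: C(r=y,w=y) vs B(r=x,w=x). No conflict.
Steps 2,3: B(x = x + 5) vs A(x = x + 5). RACE on x (W-W).
Steps 3,4: A(r=x,w=x) vs B(r=y,w=y). No conflict.
Steps 4,5: B(r=y,w=y) vs C(r=x,w=x). No conflict.
Steps 5,6: same thread (C). No race.
Steps 6,7: C(y = x) vs A(x = x + 3). RACE on x (R-W).
Steps 7,8: same thread (A). No race.
Steps 8,9: A(y = y * 3) vs C(y = y + 2). RACE on y (W-W).
Steps 9,10: C(y = y + 2) vs B(y = y * -1). RACE on y (W-W).
First conflict at steps 2,3.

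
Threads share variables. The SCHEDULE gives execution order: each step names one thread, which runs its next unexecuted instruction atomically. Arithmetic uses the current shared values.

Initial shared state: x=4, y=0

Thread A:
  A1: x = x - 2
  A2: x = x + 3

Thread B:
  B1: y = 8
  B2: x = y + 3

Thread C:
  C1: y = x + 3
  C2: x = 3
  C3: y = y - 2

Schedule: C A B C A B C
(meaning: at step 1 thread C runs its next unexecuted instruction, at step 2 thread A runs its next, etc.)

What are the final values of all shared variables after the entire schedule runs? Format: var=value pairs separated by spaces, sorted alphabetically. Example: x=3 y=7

Answer: x=11 y=6

Derivation:
Step 1: thread C executes C1 (y = x + 3). Shared: x=4 y=7. PCs: A@0 B@0 C@1
Step 2: thread A executes A1 (x = x - 2). Shared: x=2 y=7. PCs: A@1 B@0 C@1
Step 3: thread B executes B1 (y = 8). Shared: x=2 y=8. PCs: A@1 B@1 C@1
Step 4: thread C executes C2 (x = 3). Shared: x=3 y=8. PCs: A@1 B@1 C@2
Step 5: thread A executes A2 (x = x + 3). Shared: x=6 y=8. PCs: A@2 B@1 C@2
Step 6: thread B executes B2 (x = y + 3). Shared: x=11 y=8. PCs: A@2 B@2 C@2
Step 7: thread C executes C3 (y = y - 2). Shared: x=11 y=6. PCs: A@2 B@2 C@3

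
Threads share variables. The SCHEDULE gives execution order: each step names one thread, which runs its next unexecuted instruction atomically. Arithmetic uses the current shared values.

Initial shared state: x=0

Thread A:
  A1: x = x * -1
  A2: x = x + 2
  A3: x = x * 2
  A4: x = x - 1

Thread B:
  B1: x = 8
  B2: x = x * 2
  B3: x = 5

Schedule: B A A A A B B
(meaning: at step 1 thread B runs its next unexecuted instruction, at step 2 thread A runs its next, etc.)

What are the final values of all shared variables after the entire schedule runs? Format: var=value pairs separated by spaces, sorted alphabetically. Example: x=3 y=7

Step 1: thread B executes B1 (x = 8). Shared: x=8. PCs: A@0 B@1
Step 2: thread A executes A1 (x = x * -1). Shared: x=-8. PCs: A@1 B@1
Step 3: thread A executes A2 (x = x + 2). Shared: x=-6. PCs: A@2 B@1
Step 4: thread A executes A3 (x = x * 2). Shared: x=-12. PCs: A@3 B@1
Step 5: thread A executes A4 (x = x - 1). Shared: x=-13. PCs: A@4 B@1
Step 6: thread B executes B2 (x = x * 2). Shared: x=-26. PCs: A@4 B@2
Step 7: thread B executes B3 (x = 5). Shared: x=5. PCs: A@4 B@3

Answer: x=5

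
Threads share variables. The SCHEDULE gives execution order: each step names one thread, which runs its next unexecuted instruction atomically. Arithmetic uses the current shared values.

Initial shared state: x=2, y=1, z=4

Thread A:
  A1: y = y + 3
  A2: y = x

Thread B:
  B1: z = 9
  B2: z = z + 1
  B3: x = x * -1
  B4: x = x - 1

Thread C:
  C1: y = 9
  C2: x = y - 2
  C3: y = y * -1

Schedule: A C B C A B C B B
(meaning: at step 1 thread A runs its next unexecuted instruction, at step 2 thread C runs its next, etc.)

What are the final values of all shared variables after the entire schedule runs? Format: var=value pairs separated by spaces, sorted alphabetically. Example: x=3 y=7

Answer: x=-8 y=-7 z=10

Derivation:
Step 1: thread A executes A1 (y = y + 3). Shared: x=2 y=4 z=4. PCs: A@1 B@0 C@0
Step 2: thread C executes C1 (y = 9). Shared: x=2 y=9 z=4. PCs: A@1 B@0 C@1
Step 3: thread B executes B1 (z = 9). Shared: x=2 y=9 z=9. PCs: A@1 B@1 C@1
Step 4: thread C executes C2 (x = y - 2). Shared: x=7 y=9 z=9. PCs: A@1 B@1 C@2
Step 5: thread A executes A2 (y = x). Shared: x=7 y=7 z=9. PCs: A@2 B@1 C@2
Step 6: thread B executes B2 (z = z + 1). Shared: x=7 y=7 z=10. PCs: A@2 B@2 C@2
Step 7: thread C executes C3 (y = y * -1). Shared: x=7 y=-7 z=10. PCs: A@2 B@2 C@3
Step 8: thread B executes B3 (x = x * -1). Shared: x=-7 y=-7 z=10. PCs: A@2 B@3 C@3
Step 9: thread B executes B4 (x = x - 1). Shared: x=-8 y=-7 z=10. PCs: A@2 B@4 C@3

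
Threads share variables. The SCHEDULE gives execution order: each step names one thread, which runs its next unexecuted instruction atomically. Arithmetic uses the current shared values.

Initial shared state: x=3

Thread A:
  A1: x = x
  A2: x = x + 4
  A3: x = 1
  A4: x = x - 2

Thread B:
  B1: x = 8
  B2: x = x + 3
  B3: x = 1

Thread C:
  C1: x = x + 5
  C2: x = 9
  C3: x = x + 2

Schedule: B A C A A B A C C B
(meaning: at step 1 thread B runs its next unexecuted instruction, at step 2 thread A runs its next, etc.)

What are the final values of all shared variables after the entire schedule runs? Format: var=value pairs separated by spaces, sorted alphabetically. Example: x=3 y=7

Answer: x=1

Derivation:
Step 1: thread B executes B1 (x = 8). Shared: x=8. PCs: A@0 B@1 C@0
Step 2: thread A executes A1 (x = x). Shared: x=8. PCs: A@1 B@1 C@0
Step 3: thread C executes C1 (x = x + 5). Shared: x=13. PCs: A@1 B@1 C@1
Step 4: thread A executes A2 (x = x + 4). Shared: x=17. PCs: A@2 B@1 C@1
Step 5: thread A executes A3 (x = 1). Shared: x=1. PCs: A@3 B@1 C@1
Step 6: thread B executes B2 (x = x + 3). Shared: x=4. PCs: A@3 B@2 C@1
Step 7: thread A executes A4 (x = x - 2). Shared: x=2. PCs: A@4 B@2 C@1
Step 8: thread C executes C2 (x = 9). Shared: x=9. PCs: A@4 B@2 C@2
Step 9: thread C executes C3 (x = x + 2). Shared: x=11. PCs: A@4 B@2 C@3
Step 10: thread B executes B3 (x = 1). Shared: x=1. PCs: A@4 B@3 C@3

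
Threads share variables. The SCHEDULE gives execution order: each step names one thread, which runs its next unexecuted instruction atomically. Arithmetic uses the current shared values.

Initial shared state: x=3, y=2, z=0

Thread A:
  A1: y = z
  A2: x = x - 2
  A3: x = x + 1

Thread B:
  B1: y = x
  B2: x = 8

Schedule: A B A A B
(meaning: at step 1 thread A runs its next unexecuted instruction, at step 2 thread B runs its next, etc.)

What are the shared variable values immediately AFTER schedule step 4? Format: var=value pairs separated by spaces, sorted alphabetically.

Answer: x=2 y=3 z=0

Derivation:
Step 1: thread A executes A1 (y = z). Shared: x=3 y=0 z=0. PCs: A@1 B@0
Step 2: thread B executes B1 (y = x). Shared: x=3 y=3 z=0. PCs: A@1 B@1
Step 3: thread A executes A2 (x = x - 2). Shared: x=1 y=3 z=0. PCs: A@2 B@1
Step 4: thread A executes A3 (x = x + 1). Shared: x=2 y=3 z=0. PCs: A@3 B@1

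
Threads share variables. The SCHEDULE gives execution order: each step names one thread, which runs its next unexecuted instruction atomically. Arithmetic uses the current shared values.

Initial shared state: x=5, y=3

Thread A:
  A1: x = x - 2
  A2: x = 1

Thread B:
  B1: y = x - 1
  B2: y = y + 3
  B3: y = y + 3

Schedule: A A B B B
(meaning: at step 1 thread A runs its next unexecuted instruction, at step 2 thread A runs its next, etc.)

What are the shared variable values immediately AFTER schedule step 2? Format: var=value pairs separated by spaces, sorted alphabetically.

Answer: x=1 y=3

Derivation:
Step 1: thread A executes A1 (x = x - 2). Shared: x=3 y=3. PCs: A@1 B@0
Step 2: thread A executes A2 (x = 1). Shared: x=1 y=3. PCs: A@2 B@0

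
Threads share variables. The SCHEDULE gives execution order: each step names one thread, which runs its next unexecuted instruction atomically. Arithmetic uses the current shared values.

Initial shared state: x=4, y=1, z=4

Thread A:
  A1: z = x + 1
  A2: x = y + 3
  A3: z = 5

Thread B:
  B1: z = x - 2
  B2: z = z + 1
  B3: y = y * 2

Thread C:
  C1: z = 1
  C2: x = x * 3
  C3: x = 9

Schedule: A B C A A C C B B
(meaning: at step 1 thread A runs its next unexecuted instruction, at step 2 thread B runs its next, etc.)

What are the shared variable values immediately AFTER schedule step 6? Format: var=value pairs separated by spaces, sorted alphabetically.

Step 1: thread A executes A1 (z = x + 1). Shared: x=4 y=1 z=5. PCs: A@1 B@0 C@0
Step 2: thread B executes B1 (z = x - 2). Shared: x=4 y=1 z=2. PCs: A@1 B@1 C@0
Step 3: thread C executes C1 (z = 1). Shared: x=4 y=1 z=1. PCs: A@1 B@1 C@1
Step 4: thread A executes A2 (x = y + 3). Shared: x=4 y=1 z=1. PCs: A@2 B@1 C@1
Step 5: thread A executes A3 (z = 5). Shared: x=4 y=1 z=5. PCs: A@3 B@1 C@1
Step 6: thread C executes C2 (x = x * 3). Shared: x=12 y=1 z=5. PCs: A@3 B@1 C@2

Answer: x=12 y=1 z=5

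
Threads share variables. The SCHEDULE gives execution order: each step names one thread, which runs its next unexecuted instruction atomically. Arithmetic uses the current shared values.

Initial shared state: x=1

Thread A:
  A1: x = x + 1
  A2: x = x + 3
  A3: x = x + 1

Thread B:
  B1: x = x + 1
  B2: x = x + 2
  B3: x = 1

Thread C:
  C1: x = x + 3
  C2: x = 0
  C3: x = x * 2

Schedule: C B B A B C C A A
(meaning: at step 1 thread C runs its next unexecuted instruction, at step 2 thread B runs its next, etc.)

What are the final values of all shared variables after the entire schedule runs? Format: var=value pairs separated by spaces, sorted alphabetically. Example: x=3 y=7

Step 1: thread C executes C1 (x = x + 3). Shared: x=4. PCs: A@0 B@0 C@1
Step 2: thread B executes B1 (x = x + 1). Shared: x=5. PCs: A@0 B@1 C@1
Step 3: thread B executes B2 (x = x + 2). Shared: x=7. PCs: A@0 B@2 C@1
Step 4: thread A executes A1 (x = x + 1). Shared: x=8. PCs: A@1 B@2 C@1
Step 5: thread B executes B3 (x = 1). Shared: x=1. PCs: A@1 B@3 C@1
Step 6: thread C executes C2 (x = 0). Shared: x=0. PCs: A@1 B@3 C@2
Step 7: thread C executes C3 (x = x * 2). Shared: x=0. PCs: A@1 B@3 C@3
Step 8: thread A executes A2 (x = x + 3). Shared: x=3. PCs: A@2 B@3 C@3
Step 9: thread A executes A3 (x = x + 1). Shared: x=4. PCs: A@3 B@3 C@3

Answer: x=4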